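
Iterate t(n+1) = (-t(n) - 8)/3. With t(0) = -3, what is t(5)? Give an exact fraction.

-485/243

t(1) = (-(-3) - 8)/3 = -5/3.
t(2) = (-(-5/3) - 8)/3 = -19/9.
t(3) = (-(-19/9) - 8)/3 = -53/27.
t(4) = (-(-53/27) - 8)/3 = -163/81.
t(5) = (-(-163/81) - 8)/3 = -485/243.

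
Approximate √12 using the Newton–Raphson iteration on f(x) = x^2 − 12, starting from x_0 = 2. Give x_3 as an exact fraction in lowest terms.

97/28

f'(x) = 2x.
f(2) = −8, f'(2) = 4, so x_1 = 2 − (−8)/4 = 4.
f(4) = 4, f'(4) = 8, so x_2 = 4 − 4/8 = 7/2.
f(7/2) = 1/4, f'(7/2) = 7, so x_3 = (7/2) − (1/4)/7 = 97/28.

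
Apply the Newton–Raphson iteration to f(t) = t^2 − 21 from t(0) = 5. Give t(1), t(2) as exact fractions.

t(1) = 23/5, t(2) = 527/115

f'(t) = 2t.
f(5) = 4, f'(5) = 10, so t(1) = 5 − 4/10 = 23/5.
f(23/5) = 4/25, f'(23/5) = 46/5, so t(2) = (23/5) − (4/25)/(46/5) = 527/115.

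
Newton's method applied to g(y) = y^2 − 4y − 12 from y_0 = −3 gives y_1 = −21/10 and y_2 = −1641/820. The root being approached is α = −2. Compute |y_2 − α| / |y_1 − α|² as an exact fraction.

y_1 − α = −21/10 − (−2) = −21/10 + 2 = −1/10, so |y_1 − α| = 1/10.
y_2 − α = −1641/820 − (−2) = −1641/820 + 2 = −1/820, so |y_2 − α| = 1/820.
|y_1 − α|² = 1/100.
Ratio = (1/820) / (1/100) = 5/41.

5/41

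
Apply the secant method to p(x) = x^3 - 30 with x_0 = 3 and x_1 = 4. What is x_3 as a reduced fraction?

80271/25886

p(3) = -3, p(4) = 34. x_2 = 4 - 34·(4 - 3)/(34 - (-3)) = 114/37.
p(4) = 34, p(114/37) = -38046/50653. x_3 = (114/37) - (-38046/50653)·((114/37) - 4)/((-38046/50653) - 34) = 80271/25886.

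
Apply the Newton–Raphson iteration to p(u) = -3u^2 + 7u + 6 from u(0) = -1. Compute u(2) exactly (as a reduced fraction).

-1257/1885

p'(u) = -6u + 7.
p(-1) = -4, p'(-1) = 13, so u(1) = (-1) - (-4)/13 = -9/13.
p(-9/13) = -48/169, p'(-9/13) = 145/13, so u(2) = (-9/13) - (-48/169)/(145/13) = -1257/1885.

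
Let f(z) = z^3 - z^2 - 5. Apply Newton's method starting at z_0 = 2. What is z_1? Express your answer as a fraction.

17/8

f'(z) = 3z^2 - 2z.
f(2) = -1, f'(2) = 8, so z_1 = 2 - (-1)/8 = 17/8.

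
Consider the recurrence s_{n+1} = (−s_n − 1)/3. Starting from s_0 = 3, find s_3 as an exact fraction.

s_1 = (−3 − 1)/3 = −4/3.
s_2 = (−(−4/3) − 1)/3 = 1/9.
s_3 = (−(1/9) − 1)/3 = −10/27.

−10/27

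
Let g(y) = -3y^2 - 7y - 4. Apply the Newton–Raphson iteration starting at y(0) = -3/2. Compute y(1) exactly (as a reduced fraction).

g'(y) = -6y - 7.
g(-3/2) = -1/4, g'(-3/2) = 2, so y(1) = (-3/2) - (-1/4)/2 = -11/8.

-11/8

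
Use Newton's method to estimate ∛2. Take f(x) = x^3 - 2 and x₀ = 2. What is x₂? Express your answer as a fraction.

35/27

f'(x) = 3x^2.
f(2) = 6, f'(2) = 12, so x₁ = 2 - 6/12 = 3/2.
f(3/2) = 11/8, f'(3/2) = 27/4, so x₂ = (3/2) - (11/8)/(27/4) = 35/27.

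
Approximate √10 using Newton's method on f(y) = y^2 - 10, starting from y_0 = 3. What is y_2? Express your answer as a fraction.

721/228

f'(y) = 2y.
f(3) = -1, f'(3) = 6, so y_1 = 3 - (-1)/6 = 19/6.
f(19/6) = 1/36, f'(19/6) = 19/3, so y_2 = (19/6) - (1/36)/(19/3) = 721/228.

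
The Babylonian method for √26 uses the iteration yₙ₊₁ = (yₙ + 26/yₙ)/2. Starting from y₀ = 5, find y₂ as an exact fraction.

5201/1020

y₁ = (5 + 26/5)/2 = 51/10.
y₂ = (51/10 + 26/(51/10))/2 = 5201/1020.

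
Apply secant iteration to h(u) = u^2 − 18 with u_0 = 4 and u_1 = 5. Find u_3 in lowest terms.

h(4) = −2, h(5) = 7. u_2 = 5 − 7·(5 − 4)/(7 − (−2)) = 38/9.
h(5) = 7, h(38/9) = −14/81. u_3 = (38/9) − (−14/81)·((38/9) − 5)/((−14/81) − 7) = 352/83.

352/83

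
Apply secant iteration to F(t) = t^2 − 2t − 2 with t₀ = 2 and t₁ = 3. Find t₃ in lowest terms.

F(2) = −2, F(3) = 1. t₂ = 3 − 1·(3 − 2)/(1 − (−2)) = 8/3.
F(3) = 1, F(8/3) = −2/9. t₃ = (8/3) − (−2/9)·((8/3) − 3)/((−2/9) − 1) = 30/11.

30/11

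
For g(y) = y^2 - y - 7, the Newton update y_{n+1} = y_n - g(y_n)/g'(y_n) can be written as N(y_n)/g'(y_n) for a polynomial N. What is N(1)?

8

g'(y) = 2y - 1.
N(y) = y·g'(y) - g(y) = y·(2y - 1) - (y^2 - y - 7) = y^2 + 7.
N(1) = 8.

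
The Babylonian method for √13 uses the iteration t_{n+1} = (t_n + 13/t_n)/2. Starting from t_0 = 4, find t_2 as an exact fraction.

1673/464

t_1 = (4 + 13/4)/2 = 29/8.
t_2 = (29/8 + 13/(29/8))/2 = 1673/464.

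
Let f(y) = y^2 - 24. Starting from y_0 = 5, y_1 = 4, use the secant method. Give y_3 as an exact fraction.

49/10

f(5) = 1, f(4) = -8. y_2 = 4 - (-8)·(4 - 5)/((-8) - 1) = 44/9.
f(4) = -8, f(44/9) = -8/81. y_3 = (44/9) - (-8/81)·((44/9) - 4)/((-8/81) - (-8)) = 49/10.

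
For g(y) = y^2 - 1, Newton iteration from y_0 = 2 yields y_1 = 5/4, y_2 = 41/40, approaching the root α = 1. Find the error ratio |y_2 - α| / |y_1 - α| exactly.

y_1 - α = 5/4 - 1 = 1/4, so |y_1 - α| = 1/4.
y_2 - α = 41/40 - 1 = 1/40, so |y_2 - α| = 1/40.
Ratio = (1/40) / (1/4) = 1/10.

1/10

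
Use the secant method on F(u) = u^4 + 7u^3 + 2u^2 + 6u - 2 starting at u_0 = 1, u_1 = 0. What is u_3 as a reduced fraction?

F(1) = 14, F(0) = -2. u_2 = 0 - (-2)·(0 - 1)/((-2) - 14) = 1/8.
F(0) = -2, F(1/8) = -4935/4096. u_3 = (1/8) - (-4935/4096)·((1/8) - 0)/((-4935/4096) - (-2)) = 1024/3257.

1024/3257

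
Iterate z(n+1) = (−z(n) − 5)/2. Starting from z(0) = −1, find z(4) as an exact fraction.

−13/8

z(1) = (−(−1) − 5)/2 = −2.
z(2) = (−(−2) − 5)/2 = −3/2.
z(3) = (−(−3/2) − 5)/2 = −7/4.
z(4) = (−(−7/4) − 5)/2 = −13/8.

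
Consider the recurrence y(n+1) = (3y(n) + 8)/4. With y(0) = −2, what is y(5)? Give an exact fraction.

2881/512

y(1) = (3·(−2) + 8)/4 = 1/2.
y(2) = (3·(1/2) + 8)/4 = 19/8.
y(3) = (3·(19/8) + 8)/4 = 121/32.
y(4) = (3·(121/32) + 8)/4 = 619/128.
y(5) = (3·(619/128) + 8)/4 = 2881/512.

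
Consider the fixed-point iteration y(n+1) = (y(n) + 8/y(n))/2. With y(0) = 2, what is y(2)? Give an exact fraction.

17/6

y(1) = (2 + 8/2)/2 = 3.
y(2) = (3 + 8/3)/2 = 17/6.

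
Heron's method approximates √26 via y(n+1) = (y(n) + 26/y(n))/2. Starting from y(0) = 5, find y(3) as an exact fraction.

54100801/10610040

y(1) = (5 + 26/5)/2 = 51/10.
y(2) = (51/10 + 26/(51/10))/2 = 5201/1020.
y(3) = (5201/1020 + 26/(5201/1020))/2 = 54100801/10610040.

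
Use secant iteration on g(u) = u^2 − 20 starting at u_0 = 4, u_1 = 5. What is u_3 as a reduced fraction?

g(4) = −4, g(5) = 5. u_2 = 5 − 5·(5 − 4)/(5 − (−4)) = 40/9.
g(5) = 5, g(40/9) = −20/81. u_3 = (40/9) − (−20/81)·((40/9) − 5)/((−20/81) − 5) = 76/17.

76/17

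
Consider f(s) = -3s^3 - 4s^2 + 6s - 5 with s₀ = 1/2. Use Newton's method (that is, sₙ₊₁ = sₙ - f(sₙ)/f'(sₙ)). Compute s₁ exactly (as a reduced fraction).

f'(s) = -9s^2 - 8s + 6.
f(1/2) = -27/8, f'(1/2) = -1/4, so s₁ = (1/2) - (-27/8)/(-1/4) = -13.

-13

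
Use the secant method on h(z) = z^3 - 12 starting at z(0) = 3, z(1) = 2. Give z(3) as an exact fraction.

h(3) = 15, h(2) = -4. z(2) = 2 - (-4)·(2 - 3)/((-4) - 15) = 42/19.
h(2) = -4, h(42/19) = -8220/6859. z(3) = (42/19) - (-8220/6859)·((42/19) - 2)/((-8220/6859) - (-4)) = 2763/1201.

2763/1201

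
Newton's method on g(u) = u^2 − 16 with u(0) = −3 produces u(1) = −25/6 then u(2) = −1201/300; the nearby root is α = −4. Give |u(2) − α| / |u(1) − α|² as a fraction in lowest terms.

u(1) − α = −25/6 − (−4) = −25/6 + 4 = −1/6, so |u(1) − α| = 1/6.
u(2) − α = −1201/300 − (−4) = −1201/300 + 4 = −1/300, so |u(2) − α| = 1/300.
|u(1) − α|² = 1/36.
Ratio = (1/300) / (1/36) = 3/25.

3/25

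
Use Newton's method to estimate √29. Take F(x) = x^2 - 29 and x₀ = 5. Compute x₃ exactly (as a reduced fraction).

F'(x) = 2x.
F(5) = -4, F'(5) = 10, so x₁ = 5 - (-4)/10 = 27/5.
F(27/5) = 4/25, F'(27/5) = 54/5, so x₂ = (27/5) - (4/25)/(54/5) = 727/135.
F(727/135) = 4/18225, F'(727/135) = 1454/135, so x₃ = (727/135) - (4/18225)/(1454/135) = 528527/98145.

528527/98145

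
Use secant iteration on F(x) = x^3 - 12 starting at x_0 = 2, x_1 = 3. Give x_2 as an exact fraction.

42/19

F(2) = -4, F(3) = 15. x_2 = 3 - 15·(3 - 2)/(15 - (-4)) = 42/19.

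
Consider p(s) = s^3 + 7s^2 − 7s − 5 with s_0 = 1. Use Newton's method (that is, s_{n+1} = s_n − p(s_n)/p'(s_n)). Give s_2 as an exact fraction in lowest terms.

1513/1155

p'(s) = 3s^2 + 14s − 7.
p(1) = −4, p'(1) = 10, so s_1 = 1 − (−4)/10 = 7/5.
p(7/5) = 208/125, p'(7/5) = 462/25, so s_2 = (7/5) − (208/125)/(462/25) = 1513/1155.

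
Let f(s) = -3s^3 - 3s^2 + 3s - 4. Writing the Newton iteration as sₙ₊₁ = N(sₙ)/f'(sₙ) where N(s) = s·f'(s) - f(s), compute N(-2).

40

f'(s) = -9s^2 - 6s + 3.
N(s) = s·f'(s) - f(s) = s·(-9s^2 - 6s + 3) - (-3s^3 - 3s^2 + 3s - 4) = -6s^3 - 3s^2 + 4.
N(-2) = 40.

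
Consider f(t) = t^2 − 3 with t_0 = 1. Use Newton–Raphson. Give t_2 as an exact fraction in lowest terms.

7/4

f'(t) = 2t.
f(1) = −2, f'(1) = 2, so t_1 = 1 − (−2)/2 = 2.
f(2) = 1, f'(2) = 4, so t_2 = 2 − 1/4 = 7/4.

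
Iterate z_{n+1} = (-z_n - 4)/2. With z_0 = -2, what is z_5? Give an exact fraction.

-21/16

z_1 = (-(-2) - 4)/2 = -1.
z_2 = (-(-1) - 4)/2 = -3/2.
z_3 = (-(-3/2) - 4)/2 = -5/4.
z_4 = (-(-5/4) - 4)/2 = -11/8.
z_5 = (-(-11/8) - 4)/2 = -21/16.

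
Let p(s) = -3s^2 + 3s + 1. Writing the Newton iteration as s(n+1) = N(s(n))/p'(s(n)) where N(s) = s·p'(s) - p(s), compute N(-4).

-49

p'(s) = -6s + 3.
N(s) = s·p'(s) - p(s) = s·(-6s + 3) - (-3s^2 + 3s + 1) = -3s^2 - 1.
N(-4) = -49.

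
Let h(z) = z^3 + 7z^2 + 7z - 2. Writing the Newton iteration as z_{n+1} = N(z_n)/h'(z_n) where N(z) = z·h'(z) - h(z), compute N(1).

11

h'(z) = 3z^2 + 14z + 7.
N(z) = z·h'(z) - h(z) = z·(3z^2 + 14z + 7) - (z^3 + 7z^2 + 7z - 2) = 2z^3 + 7z^2 + 2.
N(1) = 11.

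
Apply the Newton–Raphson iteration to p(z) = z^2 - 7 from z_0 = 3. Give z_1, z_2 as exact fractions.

p'(z) = 2z.
p(3) = 2, p'(3) = 6, so z_1 = 3 - 2/6 = 8/3.
p(8/3) = 1/9, p'(8/3) = 16/3, so z_2 = (8/3) - (1/9)/(16/3) = 127/48.

z_1 = 8/3, z_2 = 127/48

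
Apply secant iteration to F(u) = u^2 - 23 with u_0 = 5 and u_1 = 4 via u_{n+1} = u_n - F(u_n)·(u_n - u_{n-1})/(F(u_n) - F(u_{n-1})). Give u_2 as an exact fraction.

43/9

F(5) = 2, F(4) = -7. u_2 = 4 - (-7)·(4 - 5)/((-7) - 2) = 43/9.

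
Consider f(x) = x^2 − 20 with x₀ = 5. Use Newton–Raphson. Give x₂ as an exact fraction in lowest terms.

f'(x) = 2x.
f(5) = 5, f'(5) = 10, so x₁ = 5 − 5/10 = 9/2.
f(9/2) = 1/4, f'(9/2) = 9, so x₂ = (9/2) − (1/4)/9 = 161/36.

161/36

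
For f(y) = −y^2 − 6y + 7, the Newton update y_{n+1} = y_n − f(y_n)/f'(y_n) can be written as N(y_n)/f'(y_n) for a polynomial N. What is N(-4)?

f'(y) = −2y − 6.
N(y) = y·f'(y) − f(y) = y·(−2y − 6) − (−y^2 − 6y + 7) = −y^2 − 7.
N(-4) = −23.

−23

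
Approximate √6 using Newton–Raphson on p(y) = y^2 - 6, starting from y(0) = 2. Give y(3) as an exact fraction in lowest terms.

4801/1960

p'(y) = 2y.
p(2) = -2, p'(2) = 4, so y(1) = 2 - (-2)/4 = 5/2.
p(5/2) = 1/4, p'(5/2) = 5, so y(2) = (5/2) - (1/4)/5 = 49/20.
p(49/20) = 1/400, p'(49/20) = 49/10, so y(3) = (49/20) - (1/400)/(49/10) = 4801/1960.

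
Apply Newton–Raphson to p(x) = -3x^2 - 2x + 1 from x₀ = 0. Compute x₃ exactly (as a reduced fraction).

p'(x) = -6x - 2.
p(0) = 1, p'(0) = -2, so x₁ = 0 - 1/(-2) = 1/2.
p(1/2) = -3/4, p'(1/2) = -5, so x₂ = (1/2) - (-3/4)/(-5) = 7/20.
p(7/20) = -27/400, p'(7/20) = -41/10, so x₃ = (7/20) - (-27/400)/(-41/10) = 547/1640.

547/1640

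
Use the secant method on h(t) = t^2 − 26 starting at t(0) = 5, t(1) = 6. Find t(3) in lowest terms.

311/61

h(5) = −1, h(6) = 10. t(2) = 6 − 10·(6 − 5)/(10 − (−1)) = 56/11.
h(6) = 10, h(56/11) = −10/121. t(3) = (56/11) − (−10/121)·((56/11) − 6)/((−10/121) − 10) = 311/61.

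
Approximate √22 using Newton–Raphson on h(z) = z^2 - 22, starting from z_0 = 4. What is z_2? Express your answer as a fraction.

713/152

h'(z) = 2z.
h(4) = -6, h'(4) = 8, so z_1 = 4 - (-6)/8 = 19/4.
h(19/4) = 9/16, h'(19/4) = 19/2, so z_2 = (19/4) - (9/16)/(19/2) = 713/152.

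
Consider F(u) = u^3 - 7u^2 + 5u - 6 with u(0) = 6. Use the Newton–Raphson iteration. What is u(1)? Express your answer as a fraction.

F'(u) = 3u^2 - 14u + 5.
F(6) = -12, F'(6) = 29, so u(1) = 6 - (-12)/29 = 186/29.

186/29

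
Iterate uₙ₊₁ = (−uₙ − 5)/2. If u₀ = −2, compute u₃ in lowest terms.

−13/8

u₁ = (−(−2) − 5)/2 = −3/2.
u₂ = (−(−3/2) − 5)/2 = −7/4.
u₃ = (−(−7/4) − 5)/2 = −13/8.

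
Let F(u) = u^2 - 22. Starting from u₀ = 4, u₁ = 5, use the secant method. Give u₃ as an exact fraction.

136/29

F(4) = -6, F(5) = 3. u₂ = 5 - 3·(5 - 4)/(3 - (-6)) = 14/3.
F(5) = 3, F(14/3) = -2/9. u₃ = (14/3) - (-2/9)·((14/3) - 5)/((-2/9) - 3) = 136/29.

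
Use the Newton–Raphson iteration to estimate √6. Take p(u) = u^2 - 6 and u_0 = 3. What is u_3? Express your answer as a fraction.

4801/1960

p'(u) = 2u.
p(3) = 3, p'(3) = 6, so u_1 = 3 - 3/6 = 5/2.
p(5/2) = 1/4, p'(5/2) = 5, so u_2 = (5/2) - (1/4)/5 = 49/20.
p(49/20) = 1/400, p'(49/20) = 49/10, so u_3 = (49/20) - (1/400)/(49/10) = 4801/1960.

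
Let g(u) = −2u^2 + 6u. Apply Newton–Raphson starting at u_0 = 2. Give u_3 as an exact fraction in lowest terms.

256/85

g'(u) = −4u + 6.
g(2) = 4, g'(2) = −2, so u_1 = 2 − 4/(−2) = 4.
g(4) = −8, g'(4) = −10, so u_2 = 4 − (−8)/(−10) = 16/5.
g(16/5) = −32/25, g'(16/5) = −34/5, so u_3 = (16/5) − (−32/25)/(−34/5) = 256/85.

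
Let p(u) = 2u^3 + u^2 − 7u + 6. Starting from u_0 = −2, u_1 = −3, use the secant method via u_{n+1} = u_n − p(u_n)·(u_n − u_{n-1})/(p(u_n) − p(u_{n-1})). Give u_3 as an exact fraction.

p(−2) = 8, p(−3) = −18. u_2 = (−3) − (−18)·((−3) − (−2))/((−18) − 8) = −30/13.
p(−3) = −18, p(−30/13) = 6372/2197. u_3 = (−30/13) − (6372/2197)·((−30/13) − (−3))/((6372/2197) − (−18)) = −6132/2551.

−6132/2551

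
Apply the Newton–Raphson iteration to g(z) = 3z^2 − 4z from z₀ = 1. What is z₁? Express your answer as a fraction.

g'(z) = 6z − 4.
g(1) = −1, g'(1) = 2, so z₁ = 1 − (−1)/2 = 3/2.

3/2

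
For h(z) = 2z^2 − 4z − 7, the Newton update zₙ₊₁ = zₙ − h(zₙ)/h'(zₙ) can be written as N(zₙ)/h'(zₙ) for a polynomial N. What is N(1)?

h'(z) = 4z − 4.
N(z) = z·h'(z) − h(z) = z·(4z − 4) − (2z^2 − 4z − 7) = 2z^2 + 7.
N(1) = 9.

9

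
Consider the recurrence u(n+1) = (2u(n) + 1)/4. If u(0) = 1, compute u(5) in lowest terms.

u(1) = (2·1 + 1)/4 = 3/4.
u(2) = (2·(3/4) + 1)/4 = 5/8.
u(3) = (2·(5/8) + 1)/4 = 9/16.
u(4) = (2·(9/16) + 1)/4 = 17/32.
u(5) = (2·(17/32) + 1)/4 = 33/64.

33/64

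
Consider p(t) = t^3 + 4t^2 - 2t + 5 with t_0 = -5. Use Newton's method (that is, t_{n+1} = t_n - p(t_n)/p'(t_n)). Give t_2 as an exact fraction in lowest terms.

p'(t) = 3t^2 + 8t - 2.
p(-5) = -10, p'(-5) = 33, so t_1 = (-5) - (-10)/33 = -155/33.
p(-155/33) = -35300/35937, p'(-155/33) = 9659/363, so t_2 = (-155/33) - (-35300/35937)/(9659/363) = -4456135/956241.

-4456135/956241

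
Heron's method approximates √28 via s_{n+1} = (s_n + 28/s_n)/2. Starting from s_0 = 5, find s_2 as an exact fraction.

5609/1060

s_1 = (5 + 28/5)/2 = 53/10.
s_2 = (53/10 + 28/(53/10))/2 = 5609/1060.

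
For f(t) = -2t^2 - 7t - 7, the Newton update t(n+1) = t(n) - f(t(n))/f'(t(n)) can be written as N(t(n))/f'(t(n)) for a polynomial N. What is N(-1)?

5

f'(t) = -4t - 7.
N(t) = t·f'(t) - f(t) = t·(-4t - 7) - (-2t^2 - 7t - 7) = -2t^2 + 7.
N(-1) = 5.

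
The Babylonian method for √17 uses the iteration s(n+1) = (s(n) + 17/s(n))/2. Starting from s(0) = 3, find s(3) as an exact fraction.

s(1) = (3 + 17/3)/2 = 13/3.
s(2) = (13/3 + 17/(13/3))/2 = 161/39.
s(3) = (161/39 + 17/(161/39))/2 = 25889/6279.

25889/6279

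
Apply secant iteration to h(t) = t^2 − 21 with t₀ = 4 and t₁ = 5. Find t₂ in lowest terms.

41/9

h(4) = −5, h(5) = 4. t₂ = 5 − 4·(5 − 4)/(4 − (−5)) = 41/9.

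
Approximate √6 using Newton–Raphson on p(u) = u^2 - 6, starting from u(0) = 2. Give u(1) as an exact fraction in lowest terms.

p'(u) = 2u.
p(2) = -2, p'(2) = 4, so u(1) = 2 - (-2)/4 = 5/2.

5/2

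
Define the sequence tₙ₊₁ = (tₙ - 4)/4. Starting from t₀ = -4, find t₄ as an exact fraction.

-43/32

t₁ = ((-4) - 4)/4 = -2.
t₂ = ((-2) - 4)/4 = -3/2.
t₃ = ((-3/2) - 4)/4 = -11/8.
t₄ = ((-11/8) - 4)/4 = -43/32.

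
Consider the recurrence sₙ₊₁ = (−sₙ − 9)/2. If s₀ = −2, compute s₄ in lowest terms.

s₁ = (−(−2) − 9)/2 = −7/2.
s₂ = (−(−7/2) − 9)/2 = −11/4.
s₃ = (−(−11/4) − 9)/2 = −25/8.
s₄ = (−(−25/8) − 9)/2 = −47/16.

−47/16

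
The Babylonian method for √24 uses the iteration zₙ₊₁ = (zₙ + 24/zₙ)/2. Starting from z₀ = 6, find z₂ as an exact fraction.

49/10

z₁ = (6 + 24/6)/2 = 5.
z₂ = (5 + 24/5)/2 = 49/10.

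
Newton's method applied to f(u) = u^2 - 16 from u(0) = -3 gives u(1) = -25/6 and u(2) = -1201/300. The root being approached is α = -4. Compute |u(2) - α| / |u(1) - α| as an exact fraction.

1/50

u(1) - α = -25/6 - (-4) = -25/6 + 4 = -1/6, so |u(1) - α| = 1/6.
u(2) - α = -1201/300 - (-4) = -1201/300 + 4 = -1/300, so |u(2) - α| = 1/300.
Ratio = (1/300) / (1/6) = 1/50.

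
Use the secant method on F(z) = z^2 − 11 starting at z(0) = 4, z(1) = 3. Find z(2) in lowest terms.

23/7

F(4) = 5, F(3) = −2. z(2) = 3 − (−2)·(3 − 4)/((−2) − 5) = 23/7.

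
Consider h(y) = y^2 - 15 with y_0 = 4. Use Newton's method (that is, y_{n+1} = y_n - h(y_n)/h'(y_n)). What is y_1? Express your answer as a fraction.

h'(y) = 2y.
h(4) = 1, h'(4) = 8, so y_1 = 4 - 1/8 = 31/8.

31/8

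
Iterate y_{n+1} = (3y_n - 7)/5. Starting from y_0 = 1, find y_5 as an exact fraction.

y_1 = (3·1 - 7)/5 = -4/5.
y_2 = (3·(-4/5) - 7)/5 = -47/25.
y_3 = (3·(-47/25) - 7)/5 = -316/125.
y_4 = (3·(-316/125) - 7)/5 = -1823/625.
y_5 = (3·(-1823/625) - 7)/5 = -9844/3125.

-9844/3125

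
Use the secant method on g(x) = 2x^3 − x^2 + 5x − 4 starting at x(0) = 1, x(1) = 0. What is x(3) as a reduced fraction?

36/47

g(1) = 2, g(0) = −4. x(2) = 0 − (−4)·(0 − 1)/((−4) − 2) = 2/3.
g(0) = −4, g(2/3) = −14/27. x(3) = (2/3) − (−14/27)·((2/3) − 0)/((−14/27) − (−4)) = 36/47.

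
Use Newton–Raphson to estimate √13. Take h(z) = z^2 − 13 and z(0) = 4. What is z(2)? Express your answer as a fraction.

h'(z) = 2z.
h(4) = 3, h'(4) = 8, so z(1) = 4 − 3/8 = 29/8.
h(29/8) = 9/64, h'(29/8) = 29/4, so z(2) = (29/8) − (9/64)/(29/4) = 1673/464.

1673/464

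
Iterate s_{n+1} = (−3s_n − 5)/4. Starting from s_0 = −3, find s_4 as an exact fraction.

−23/16

s_1 = (−3·(−3) − 5)/4 = 1.
s_2 = (−3·1 − 5)/4 = −2.
s_3 = (−3·(−2) − 5)/4 = 1/4.
s_4 = (−3·(1/4) − 5)/4 = −23/16.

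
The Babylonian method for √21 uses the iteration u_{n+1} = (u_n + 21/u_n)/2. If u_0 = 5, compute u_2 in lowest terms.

527/115

u_1 = (5 + 21/5)/2 = 23/5.
u_2 = (23/5 + 21/(23/5))/2 = 527/115.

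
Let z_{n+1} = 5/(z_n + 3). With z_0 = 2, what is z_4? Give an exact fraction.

85/71

z_1 = 5/(2 + 3) = 1.
z_2 = 5/(1 + 3) = 5/4.
z_3 = 5/(5/4 + 3) = 20/17.
z_4 = 5/(20/17 + 3) = 85/71.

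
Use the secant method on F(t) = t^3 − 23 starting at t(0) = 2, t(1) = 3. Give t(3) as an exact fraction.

25793/9079

F(2) = −15, F(3) = 4. t(2) = 3 − 4·(3 − 2)/(4 − (−15)) = 53/19.
F(3) = 4, F(53/19) = −8880/6859. t(3) = (53/19) − (−8880/6859)·((53/19) − 3)/((−8880/6859) − 4) = 25793/9079.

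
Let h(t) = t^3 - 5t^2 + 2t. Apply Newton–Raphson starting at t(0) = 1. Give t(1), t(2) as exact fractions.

t(1) = 3/5, t(2) = 171/365

h'(t) = 3t^2 - 10t + 2.
h(1) = -2, h'(1) = -5, so t(1) = 1 - (-2)/(-5) = 3/5.
h(3/5) = -48/125, h'(3/5) = -73/25, so t(2) = (3/5) - (-48/125)/(-73/25) = 171/365.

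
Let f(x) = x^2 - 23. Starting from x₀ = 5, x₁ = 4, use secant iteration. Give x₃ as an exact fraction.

f(5) = 2, f(4) = -7. x₂ = 4 - (-7)·(4 - 5)/((-7) - 2) = 43/9.
f(4) = -7, f(43/9) = -14/81. x₃ = (43/9) - (-14/81)·((43/9) - 4)/((-14/81) - (-7)) = 379/79.

379/79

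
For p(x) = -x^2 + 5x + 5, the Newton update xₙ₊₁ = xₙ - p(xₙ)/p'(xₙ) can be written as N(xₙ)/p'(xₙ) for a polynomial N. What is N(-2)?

p'(x) = -2x + 5.
N(x) = x·p'(x) - p(x) = x·(-2x + 5) - (-x^2 + 5x + 5) = -x^2 - 5.
N(-2) = -9.

-9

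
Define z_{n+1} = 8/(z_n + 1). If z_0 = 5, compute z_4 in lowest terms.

z_1 = 8/(5 + 1) = 4/3.
z_2 = 8/(4/3 + 1) = 24/7.
z_3 = 8/(24/7 + 1) = 56/31.
z_4 = 8/(56/31 + 1) = 248/87.

248/87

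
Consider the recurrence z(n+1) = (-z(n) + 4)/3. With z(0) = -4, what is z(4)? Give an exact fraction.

76/81

z(1) = (-(-4) + 4)/3 = 8/3.
z(2) = (-(8/3) + 4)/3 = 4/9.
z(3) = (-(4/9) + 4)/3 = 32/27.
z(4) = (-(32/27) + 4)/3 = 76/81.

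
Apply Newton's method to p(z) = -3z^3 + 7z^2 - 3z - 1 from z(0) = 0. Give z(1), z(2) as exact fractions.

z(1) = -1/3, z(2) = -3/13

p'(z) = -9z^2 + 14z - 3.
p(0) = -1, p'(0) = -3, so z(1) = 0 - (-1)/(-3) = -1/3.
p(-1/3) = 8/9, p'(-1/3) = -26/3, so z(2) = (-1/3) - (8/9)/(-26/3) = -3/13.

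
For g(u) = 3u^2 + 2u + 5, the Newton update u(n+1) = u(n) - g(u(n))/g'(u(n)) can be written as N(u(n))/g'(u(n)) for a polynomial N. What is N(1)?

-2

g'(u) = 6u + 2.
N(u) = u·g'(u) - g(u) = u·(6u + 2) - (3u^2 + 2u + 5) = 3u^2 - 5.
N(1) = -2.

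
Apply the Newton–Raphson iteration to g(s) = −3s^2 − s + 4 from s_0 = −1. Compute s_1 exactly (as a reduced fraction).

g'(s) = −6s − 1.
g(−1) = 2, g'(−1) = 5, so s_1 = (−1) − 2/5 = −7/5.

−7/5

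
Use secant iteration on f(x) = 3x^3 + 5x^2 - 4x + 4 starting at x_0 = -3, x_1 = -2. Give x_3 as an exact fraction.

f(-3) = -20, f(-2) = 8. x_2 = (-2) - 8·((-2) - (-3))/(8 - (-20)) = -16/7.
f(-2) = 8, f(-16/7) = 1180/343. x_3 = (-16/7) - (1180/343)·((-16/7) - (-2))/((1180/343) - 8) = -978/391.

-978/391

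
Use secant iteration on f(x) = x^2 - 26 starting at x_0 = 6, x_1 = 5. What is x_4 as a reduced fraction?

f(6) = 10, f(5) = -1. x_2 = 5 - (-1)·(5 - 6)/((-1) - 10) = 56/11.
f(5) = -1, f(56/11) = -10/121. x_3 = (56/11) - (-10/121)·((56/11) - 5)/((-10/121) - (-1)) = 566/111.
f(56/11) = -10/121, f(566/111) = 10/12321. x_4 = (566/111) - (10/12321)·((566/111) - (56/11))/((10/12321) - (-10/121)) = 31721/6221.

31721/6221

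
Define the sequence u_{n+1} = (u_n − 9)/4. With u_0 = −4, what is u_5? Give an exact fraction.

−3073/1024

u_1 = ((−4) − 9)/4 = −13/4.
u_2 = ((−13/4) − 9)/4 = −49/16.
u_3 = ((−49/16) − 9)/4 = −193/64.
u_4 = ((−193/64) − 9)/4 = −769/256.
u_5 = ((−769/256) − 9)/4 = −3073/1024.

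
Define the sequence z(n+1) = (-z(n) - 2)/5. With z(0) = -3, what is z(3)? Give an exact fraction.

-39/125

z(1) = (-(-3) - 2)/5 = 1/5.
z(2) = (-(1/5) - 2)/5 = -11/25.
z(3) = (-(-11/25) - 2)/5 = -39/125.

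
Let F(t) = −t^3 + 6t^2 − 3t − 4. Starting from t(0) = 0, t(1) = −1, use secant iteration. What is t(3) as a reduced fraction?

F(0) = −4, F(−1) = 6. t(2) = (−1) − 6·((−1) − 0)/(6 − (−4)) = −2/5.
F(−1) = 6, F(−2/5) = −222/125. t(3) = (−2/5) − (−222/125)·((−2/5) − (−1))/((−222/125) − 6) = −29/54.

−29/54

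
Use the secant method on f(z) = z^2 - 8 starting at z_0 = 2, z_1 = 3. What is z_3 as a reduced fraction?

82/29

f(2) = -4, f(3) = 1. z_2 = 3 - 1·(3 - 2)/(1 - (-4)) = 14/5.
f(3) = 1, f(14/5) = -4/25. z_3 = (14/5) - (-4/25)·((14/5) - 3)/((-4/25) - 1) = 82/29.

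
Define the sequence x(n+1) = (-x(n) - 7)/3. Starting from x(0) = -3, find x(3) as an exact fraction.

-46/27

x(1) = (-(-3) - 7)/3 = -4/3.
x(2) = (-(-4/3) - 7)/3 = -17/9.
x(3) = (-(-17/9) - 7)/3 = -46/27.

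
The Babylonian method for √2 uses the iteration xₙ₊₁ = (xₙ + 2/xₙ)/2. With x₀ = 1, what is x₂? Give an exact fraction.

17/12

x₁ = (1 + 2/1)/2 = 3/2.
x₂ = (3/2 + 2/(3/2))/2 = 17/12.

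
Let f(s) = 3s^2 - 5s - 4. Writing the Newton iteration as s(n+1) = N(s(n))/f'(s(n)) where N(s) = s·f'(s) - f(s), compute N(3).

31

f'(s) = 6s - 5.
N(s) = s·f'(s) - f(s) = s·(6s - 5) - (3s^2 - 5s - 4) = 3s^2 + 4.
N(3) = 31.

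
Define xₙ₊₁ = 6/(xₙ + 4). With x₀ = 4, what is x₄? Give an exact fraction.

300/257

x₁ = 6/(4 + 4) = 3/4.
x₂ = 6/(3/4 + 4) = 24/19.
x₃ = 6/(24/19 + 4) = 57/50.
x₄ = 6/(57/50 + 4) = 300/257.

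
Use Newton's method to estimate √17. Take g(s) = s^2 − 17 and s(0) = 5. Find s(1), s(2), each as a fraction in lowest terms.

s(1) = 21/5, s(2) = 433/105

g'(s) = 2s.
g(5) = 8, g'(5) = 10, so s(1) = 5 − 8/10 = 21/5.
g(21/5) = 16/25, g'(21/5) = 42/5, so s(2) = (21/5) − (16/25)/(42/5) = 433/105.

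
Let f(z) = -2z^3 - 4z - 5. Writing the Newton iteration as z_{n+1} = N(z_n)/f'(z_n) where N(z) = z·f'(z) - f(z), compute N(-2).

37

f'(z) = -6z^2 - 4.
N(z) = z·f'(z) - f(z) = z·(-6z^2 - 4) - (-2z^3 - 4z - 5) = -4z^3 + 5.
N(-2) = 37.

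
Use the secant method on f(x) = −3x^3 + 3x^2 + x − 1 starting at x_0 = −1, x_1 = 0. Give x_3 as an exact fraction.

25/7

f(−1) = 4, f(0) = −1. x_2 = 0 − (−1)·(0 − (−1))/((−1) − 4) = −1/5.
f(0) = −1, f(−1/5) = −132/125. x_3 = (−1/5) − (−132/125)·((−1/5) − 0)/((−132/125) − (−1)) = 25/7.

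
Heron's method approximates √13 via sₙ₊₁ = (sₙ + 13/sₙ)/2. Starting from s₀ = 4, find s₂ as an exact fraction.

s₁ = (4 + 13/4)/2 = 29/8.
s₂ = (29/8 + 13/(29/8))/2 = 1673/464.

1673/464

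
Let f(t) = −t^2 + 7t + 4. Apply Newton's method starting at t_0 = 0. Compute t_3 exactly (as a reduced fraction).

−681748/1283583

f'(t) = −2t + 7.
f(0) = 4, f'(0) = 7, so t_1 = 0 − 4/7 = −4/7.
f(−4/7) = −16/49, f'(−4/7) = 57/7, so t_2 = (−4/7) − (−16/49)/(57/7) = −212/399.
f(−212/399) = −256/159201, f'(−212/399) = 3217/399, so t_3 = (−212/399) − (−256/159201)/(3217/399) = −681748/1283583.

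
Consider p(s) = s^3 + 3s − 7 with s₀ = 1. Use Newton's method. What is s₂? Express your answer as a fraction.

p'(s) = 3s^2 + 3.
p(1) = −3, p'(1) = 6, so s₁ = 1 − (−3)/6 = 3/2.
p(3/2) = 7/8, p'(3/2) = 39/4, so s₂ = (3/2) − (7/8)/(39/4) = 55/39.

55/39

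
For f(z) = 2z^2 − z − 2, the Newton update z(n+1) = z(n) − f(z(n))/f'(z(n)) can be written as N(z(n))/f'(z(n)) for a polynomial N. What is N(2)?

f'(z) = 4z − 1.
N(z) = z·f'(z) − f(z) = z·(4z − 1) − (2z^2 − z − 2) = 2z^2 + 2.
N(2) = 10.

10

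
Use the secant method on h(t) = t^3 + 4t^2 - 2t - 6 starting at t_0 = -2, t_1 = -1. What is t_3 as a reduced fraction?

-398/349

h(-2) = 6, h(-1) = -1. t_2 = (-1) - (-1)·((-1) - (-2))/((-1) - 6) = -8/7.
h(-1) = -1, h(-8/7) = 6/343. t_3 = (-8/7) - (6/343)·((-8/7) - (-1))/((6/343) - (-1)) = -398/349.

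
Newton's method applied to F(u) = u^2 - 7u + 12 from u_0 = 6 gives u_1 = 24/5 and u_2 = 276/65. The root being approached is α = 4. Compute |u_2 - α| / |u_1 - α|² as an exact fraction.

5/13

u_1 - α = 24/5 - 4 = 4/5, so |u_1 - α| = 4/5.
u_2 - α = 276/65 - 4 = 16/65, so |u_2 - α| = 16/65.
|u_1 - α|² = 16/25.
Ratio = (16/65) / (16/25) = 5/13.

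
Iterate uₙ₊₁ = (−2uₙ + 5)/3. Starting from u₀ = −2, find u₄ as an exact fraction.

u₁ = (−2·(−2) + 5)/3 = 3.
u₂ = (−2·3 + 5)/3 = −1/3.
u₃ = (−2·(−1/3) + 5)/3 = 17/9.
u₄ = (−2·(17/9) + 5)/3 = 11/27.

11/27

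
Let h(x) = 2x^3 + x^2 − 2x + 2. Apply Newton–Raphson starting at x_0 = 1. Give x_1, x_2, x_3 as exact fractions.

x_1 = 1/2, x_2 = −5/2, x_3 = −233/122

h'(x) = 6x^2 + 2x − 2.
h(1) = 3, h'(1) = 6, so x_1 = 1 − 3/6 = 1/2.
h(1/2) = 3/2, h'(1/2) = 1/2, so x_2 = (1/2) − (3/2)/(1/2) = −5/2.
h(−5/2) = −18, h'(−5/2) = 61/2, so x_3 = (−5/2) − (−18)/(61/2) = −233/122.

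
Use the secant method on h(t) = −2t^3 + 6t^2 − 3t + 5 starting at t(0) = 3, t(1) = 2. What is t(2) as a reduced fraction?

29/11

h(3) = −4, h(2) = 7. t(2) = 2 − 7·(2 − 3)/(7 − (−4)) = 29/11.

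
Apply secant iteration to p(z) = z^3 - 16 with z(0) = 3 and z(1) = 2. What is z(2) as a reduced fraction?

p(3) = 11, p(2) = -8. z(2) = 2 - (-8)·(2 - 3)/((-8) - 11) = 46/19.

46/19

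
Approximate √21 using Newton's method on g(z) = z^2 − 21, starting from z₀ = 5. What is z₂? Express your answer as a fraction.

527/115

g'(z) = 2z.
g(5) = 4, g'(5) = 10, so z₁ = 5 − 4/10 = 23/5.
g(23/5) = 4/25, g'(23/5) = 46/5, so z₂ = (23/5) − (4/25)/(46/5) = 527/115.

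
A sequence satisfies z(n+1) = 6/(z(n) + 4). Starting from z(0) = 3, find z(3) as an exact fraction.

z(1) = 6/(3 + 4) = 6/7.
z(2) = 6/(6/7 + 4) = 21/17.
z(3) = 6/(21/17 + 4) = 102/89.

102/89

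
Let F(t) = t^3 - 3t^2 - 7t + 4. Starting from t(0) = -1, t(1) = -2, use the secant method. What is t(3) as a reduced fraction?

F(-1) = 7, F(-2) = -2. t(2) = (-2) - (-2)·((-2) - (-1))/((-2) - 7) = -16/9.
F(-2) = -2, F(-16/9) = 980/729. t(3) = (-16/9) - (980/729)·((-16/9) - (-2))/((980/729) - (-2)) = -2276/1219.

-2276/1219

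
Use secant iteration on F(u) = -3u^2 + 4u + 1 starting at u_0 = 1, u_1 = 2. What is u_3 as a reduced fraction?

47/31

F(1) = 2, F(2) = -3. u_2 = 2 - (-3)·(2 - 1)/((-3) - 2) = 7/5.
F(2) = -3, F(7/5) = 18/25. u_3 = (7/5) - (18/25)·((7/5) - 2)/((18/25) - (-3)) = 47/31.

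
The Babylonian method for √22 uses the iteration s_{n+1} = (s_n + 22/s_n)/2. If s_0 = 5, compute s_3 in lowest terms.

38878481/8288920

s_1 = (5 + 22/5)/2 = 47/10.
s_2 = (47/10 + 22/(47/10))/2 = 4409/940.
s_3 = (4409/940 + 22/(4409/940))/2 = 38878481/8288920.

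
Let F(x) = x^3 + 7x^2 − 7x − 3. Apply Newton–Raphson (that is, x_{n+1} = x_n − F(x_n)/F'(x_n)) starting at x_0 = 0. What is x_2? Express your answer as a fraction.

−708/2135

F'(x) = 3x^2 + 14x − 7.
F(0) = −3, F'(0) = −7, so x_1 = 0 − (−3)/(−7) = −3/7.
F(−3/7) = 414/343, F'(−3/7) = −610/49, so x_2 = (−3/7) − (414/343)/(−610/49) = −708/2135.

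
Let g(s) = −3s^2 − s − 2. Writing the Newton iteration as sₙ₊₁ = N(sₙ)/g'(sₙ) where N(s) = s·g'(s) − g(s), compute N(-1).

g'(s) = −6s − 1.
N(s) = s·g'(s) − g(s) = s·(−6s − 1) − (−3s^2 − s − 2) = −3s^2 + 2.
N(-1) = −1.

−1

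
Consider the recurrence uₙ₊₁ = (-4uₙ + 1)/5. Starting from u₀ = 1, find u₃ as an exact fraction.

-43/125

u₁ = (-4·1 + 1)/5 = -3/5.
u₂ = (-4·(-3/5) + 1)/5 = 17/25.
u₃ = (-4·(17/25) + 1)/5 = -43/125.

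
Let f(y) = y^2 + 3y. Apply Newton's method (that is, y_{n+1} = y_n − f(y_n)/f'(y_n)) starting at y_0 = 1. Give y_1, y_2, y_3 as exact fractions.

y_1 = 1/5, y_2 = 1/85, y_3 = 1/21845

f'(y) = 2y + 3.
f(1) = 4, f'(1) = 5, so y_1 = 1 − 4/5 = 1/5.
f(1/5) = 16/25, f'(1/5) = 17/5, so y_2 = (1/5) − (16/25)/(17/5) = 1/85.
f(1/85) = 256/7225, f'(1/85) = 257/85, so y_3 = (1/85) − (256/7225)/(257/85) = 1/21845.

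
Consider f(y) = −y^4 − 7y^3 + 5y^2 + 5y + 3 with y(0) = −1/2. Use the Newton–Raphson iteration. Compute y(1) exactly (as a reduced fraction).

f'(y) = −4y^3 − 21y^2 + 10y + 5.
f(−1/2) = 41/16, f'(−1/2) = −19/4, so y(1) = (−1/2) − (41/16)/(−19/4) = 3/76.

3/76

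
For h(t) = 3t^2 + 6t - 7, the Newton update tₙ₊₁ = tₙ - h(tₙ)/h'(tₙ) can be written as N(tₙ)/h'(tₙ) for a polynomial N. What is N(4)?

55

h'(t) = 6t + 6.
N(t) = t·h'(t) - h(t) = t·(6t + 6) - (3t^2 + 6t - 7) = 3t^2 + 7.
N(4) = 55.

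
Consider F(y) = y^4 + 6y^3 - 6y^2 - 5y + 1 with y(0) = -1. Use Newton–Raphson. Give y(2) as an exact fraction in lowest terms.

F'(y) = 4y^3 + 18y^2 - 12y - 5.
F(-1) = -5, F'(-1) = 21, so y(1) = (-1) - (-5)/21 = -16/21.
F(-16/21) = -192575/194481, F'(-16/21) = 118751/9261, so y(2) = (-16/21) - (-192575/194481)/(118751/9261) = -569147/831257.

-569147/831257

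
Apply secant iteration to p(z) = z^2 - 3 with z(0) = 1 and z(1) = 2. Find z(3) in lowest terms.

p(1) = -2, p(2) = 1. z(2) = 2 - 1·(2 - 1)/(1 - (-2)) = 5/3.
p(2) = 1, p(5/3) = -2/9. z(3) = (5/3) - (-2/9)·((5/3) - 2)/((-2/9) - 1) = 19/11.

19/11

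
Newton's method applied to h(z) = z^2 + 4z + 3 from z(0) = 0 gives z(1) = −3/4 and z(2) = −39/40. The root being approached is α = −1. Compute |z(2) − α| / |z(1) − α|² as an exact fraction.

z(1) − α = −3/4 − (−1) = −3/4 + 1 = 1/4, so |z(1) − α| = 1/4.
z(2) − α = −39/40 − (−1) = −39/40 + 1 = 1/40, so |z(2) − α| = 1/40.
|z(1) − α|² = 1/16.
Ratio = (1/40) / (1/16) = 2/5.

2/5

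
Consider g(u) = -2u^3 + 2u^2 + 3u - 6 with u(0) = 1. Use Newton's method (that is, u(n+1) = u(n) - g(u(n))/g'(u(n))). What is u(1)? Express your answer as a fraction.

g'(u) = -6u^2 + 4u + 3.
g(1) = -3, g'(1) = 1, so u(1) = 1 - (-3)/1 = 4.

4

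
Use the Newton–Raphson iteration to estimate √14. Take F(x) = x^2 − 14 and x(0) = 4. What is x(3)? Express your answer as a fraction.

403201/107760

F'(x) = 2x.
F(4) = 2, F'(4) = 8, so x(1) = 4 − 2/8 = 15/4.
F(15/4) = 1/16, F'(15/4) = 15/2, so x(2) = (15/4) − (1/16)/(15/2) = 449/120.
F(449/120) = 1/14400, F'(449/120) = 449/60, so x(3) = (449/120) − (1/14400)/(449/60) = 403201/107760.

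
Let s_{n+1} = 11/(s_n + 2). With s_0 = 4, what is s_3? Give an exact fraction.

253/112

s_1 = 11/(4 + 2) = 11/6.
s_2 = 11/(11/6 + 2) = 66/23.
s_3 = 11/(66/23 + 2) = 253/112.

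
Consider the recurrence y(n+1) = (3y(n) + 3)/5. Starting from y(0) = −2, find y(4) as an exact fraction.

654/625

y(1) = (3·(−2) + 3)/5 = −3/5.
y(2) = (3·(−3/5) + 3)/5 = 6/25.
y(3) = (3·(6/25) + 3)/5 = 93/125.
y(4) = (3·(93/125) + 3)/5 = 654/625.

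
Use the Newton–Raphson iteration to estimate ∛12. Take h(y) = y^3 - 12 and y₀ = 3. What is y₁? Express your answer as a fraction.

22/9

h'(y) = 3y^2.
h(3) = 15, h'(3) = 27, so y₁ = 3 - 15/27 = 22/9.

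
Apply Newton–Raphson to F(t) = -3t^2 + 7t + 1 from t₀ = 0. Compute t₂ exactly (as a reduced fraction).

-52/385

F'(t) = -6t + 7.
F(0) = 1, F'(0) = 7, so t₁ = 0 - 1/7 = -1/7.
F(-1/7) = -3/49, F'(-1/7) = 55/7, so t₂ = (-1/7) - (-3/49)/(55/7) = -52/385.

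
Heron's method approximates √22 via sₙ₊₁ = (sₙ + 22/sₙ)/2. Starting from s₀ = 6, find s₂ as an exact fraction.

1633/348

s₁ = (6 + 22/6)/2 = 29/6.
s₂ = (29/6 + 22/(29/6))/2 = 1633/348.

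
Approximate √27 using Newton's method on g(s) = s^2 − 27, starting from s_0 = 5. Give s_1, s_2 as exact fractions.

g'(s) = 2s.
g(5) = −2, g'(5) = 10, so s_1 = 5 − (−2)/10 = 26/5.
g(26/5) = 1/25, g'(26/5) = 52/5, so s_2 = (26/5) − (1/25)/(52/5) = 1351/260.

s_1 = 26/5, s_2 = 1351/260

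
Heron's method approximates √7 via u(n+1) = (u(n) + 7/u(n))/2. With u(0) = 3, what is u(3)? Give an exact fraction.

32257/12192

u(1) = (3 + 7/3)/2 = 8/3.
u(2) = (8/3 + 7/(8/3))/2 = 127/48.
u(3) = (127/48 + 7/(127/48))/2 = 32257/12192.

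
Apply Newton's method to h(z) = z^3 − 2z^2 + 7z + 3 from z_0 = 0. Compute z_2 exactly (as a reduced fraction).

−1209/3178

h'(z) = 3z^2 − 4z + 7.
h(0) = 3, h'(0) = 7, so z_1 = 0 − 3/7 = −3/7.
h(−3/7) = −153/343, h'(−3/7) = 454/49, so z_2 = (−3/7) − (−153/343)/(454/49) = −1209/3178.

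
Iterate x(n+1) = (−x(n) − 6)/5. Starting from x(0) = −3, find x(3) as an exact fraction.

−123/125

x(1) = (−(−3) − 6)/5 = −3/5.
x(2) = (−(−3/5) − 6)/5 = −27/25.
x(3) = (−(−27/25) − 6)/5 = −123/125.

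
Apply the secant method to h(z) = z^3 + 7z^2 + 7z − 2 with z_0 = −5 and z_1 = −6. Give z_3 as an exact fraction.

h(−5) = 13, h(−6) = −8. z_2 = (−6) − (−8)·((−6) − (−5))/((−8) − 13) = −118/21.
h(−6) = −8, h(−118/21) = 21008/9261. z_3 = (−118/21) − (21008/9261)·((−118/21) − (−6))/((21008/9261) − (−8)) = −67794/11887.

−67794/11887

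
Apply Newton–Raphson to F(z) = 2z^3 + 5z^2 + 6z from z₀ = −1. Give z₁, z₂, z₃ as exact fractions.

z₁ = 1/2, z₂ = 7/50, z₃ = 6811/469850

F'(z) = 6z^2 + 10z + 6.
F(−1) = −3, F'(−1) = 2, so z₁ = (−1) − (−3)/2 = 1/2.
F(1/2) = 9/2, F'(1/2) = 25/2, so z₂ = (1/2) − (9/2)/(25/2) = 7/50.
F(7/50) = 14742/15625, F'(7/50) = 9397/1250, so z₃ = (7/50) − (14742/15625)/(9397/1250) = 6811/469850.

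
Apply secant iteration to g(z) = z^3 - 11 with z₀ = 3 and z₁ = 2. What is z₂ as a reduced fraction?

g(3) = 16, g(2) = -3. z₂ = 2 - (-3)·(2 - 3)/((-3) - 16) = 41/19.

41/19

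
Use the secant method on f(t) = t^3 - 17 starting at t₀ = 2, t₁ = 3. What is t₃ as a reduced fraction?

20801/8137

f(2) = -9, f(3) = 10. t₂ = 3 - 10·(3 - 2)/(10 - (-9)) = 47/19.
f(3) = 10, f(47/19) = -12780/6859. t₃ = (47/19) - (-12780/6859)·((47/19) - 3)/((-12780/6859) - 10) = 20801/8137.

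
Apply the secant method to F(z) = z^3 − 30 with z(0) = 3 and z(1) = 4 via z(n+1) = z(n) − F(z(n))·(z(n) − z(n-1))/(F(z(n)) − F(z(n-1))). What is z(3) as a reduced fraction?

80271/25886

F(3) = −3, F(4) = 34. z(2) = 4 − 34·(4 − 3)/(34 − (−3)) = 114/37.
F(4) = 34, F(114/37) = −38046/50653. z(3) = (114/37) − (−38046/50653)·((114/37) − 4)/((−38046/50653) − 34) = 80271/25886.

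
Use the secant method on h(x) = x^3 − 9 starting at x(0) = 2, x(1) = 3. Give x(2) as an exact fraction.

h(2) = −1, h(3) = 18. x(2) = 3 − 18·(3 − 2)/(18 − (−1)) = 39/19.

39/19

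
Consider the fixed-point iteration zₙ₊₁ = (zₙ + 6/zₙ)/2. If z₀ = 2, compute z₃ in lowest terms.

4801/1960

z₁ = (2 + 6/2)/2 = 5/2.
z₂ = (5/2 + 6/(5/2))/2 = 49/20.
z₃ = (49/20 + 6/(49/20))/2 = 4801/1960.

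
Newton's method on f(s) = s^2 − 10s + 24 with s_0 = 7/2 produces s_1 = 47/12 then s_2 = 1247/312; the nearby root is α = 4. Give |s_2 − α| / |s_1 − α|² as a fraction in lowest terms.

s_1 − α = 47/12 − 4 = −1/12, so |s_1 − α| = 1/12.
s_2 − α = 1247/312 − 4 = −1/312, so |s_2 − α| = 1/312.
|s_1 − α|² = 1/144.
Ratio = (1/312) / (1/144) = 6/13.

6/13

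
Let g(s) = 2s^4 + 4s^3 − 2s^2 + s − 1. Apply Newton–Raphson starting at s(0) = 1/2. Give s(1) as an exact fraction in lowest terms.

g'(s) = 8s^3 + 12s^2 − 4s + 1.
g(1/2) = −3/8, g'(1/2) = 3, so s(1) = (1/2) − (−3/8)/3 = 5/8.

5/8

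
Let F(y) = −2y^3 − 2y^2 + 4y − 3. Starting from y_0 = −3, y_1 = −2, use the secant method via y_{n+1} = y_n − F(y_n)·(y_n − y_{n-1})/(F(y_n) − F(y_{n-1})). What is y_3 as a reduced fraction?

−946/425

F(−3) = 21, F(−2) = −3. y_2 = (−2) − (−3)·((−2) − (−3))/((−3) − 21) = −17/8.
F(−2) = −3, F(−17/8) = −343/256. y_3 = (−17/8) − (−343/256)·((−17/8) − (−2))/((−343/256) − (−3)) = −946/425.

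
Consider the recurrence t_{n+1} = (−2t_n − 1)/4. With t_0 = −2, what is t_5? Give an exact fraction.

t_1 = (−2·(−2) − 1)/4 = 3/4.
t_2 = (−2·(3/4) − 1)/4 = −5/8.
t_3 = (−2·(−5/8) − 1)/4 = 1/16.
t_4 = (−2·(1/16) − 1)/4 = −9/32.
t_5 = (−2·(−9/32) − 1)/4 = −7/64.

−7/64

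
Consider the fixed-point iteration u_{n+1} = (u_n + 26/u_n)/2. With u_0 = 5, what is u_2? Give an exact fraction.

5201/1020

u_1 = (5 + 26/5)/2 = 51/10.
u_2 = (51/10 + 26/(51/10))/2 = 5201/1020.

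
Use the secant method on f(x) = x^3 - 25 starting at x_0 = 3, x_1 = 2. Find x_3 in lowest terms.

19255/6559

f(3) = 2, f(2) = -17. x_2 = 2 - (-17)·(2 - 3)/((-17) - 2) = 55/19.
f(2) = -17, f(55/19) = -5100/6859. x_3 = (55/19) - (-5100/6859)·((55/19) - 2)/((-5100/6859) - (-17)) = 19255/6559.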